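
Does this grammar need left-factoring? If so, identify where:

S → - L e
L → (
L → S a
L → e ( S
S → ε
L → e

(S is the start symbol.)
Left-factoring is needed when two productions for the same non-terminal
share a common prefix on the right-hand side.

Productions for S:
  S → - L e
  S → ε
Productions for L:
  L → (
  L → S a
  L → e ( S
  L → e

Found common prefix 'e' in productions for L

Answer: Yes, L has productions with common prefix 'e'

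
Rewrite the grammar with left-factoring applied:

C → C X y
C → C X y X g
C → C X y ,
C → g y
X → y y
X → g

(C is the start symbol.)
Left-factoring transforms A → αβ₁ | αβ₂ into A → αA' and A' → β₁ | β₂
(α is the longest common prefix among the alternatives). Repeat until
no nonterminal has two alternatives with a common prefix.

Round 1: C has alternatives sharing prefix 'C X y'. Introduce C': C → C X y C'
  Add: C' → ε
  Add: C' → X g
  Add: C' → ,

No remaining common prefixes — done.

Resulting grammar:
C → C X y C'
C' → ε
C' → X g
C' → ,
C → g y
X → y y
X → g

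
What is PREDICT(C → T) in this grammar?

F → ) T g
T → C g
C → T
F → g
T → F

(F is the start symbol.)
{ ')', 'g' }

PREDICT(C → T) = (FIRST(RHS) \ {ε}) ∪ (FOLLOW(C) if ε ∈ FIRST(RHS), i.e. RHS ⇒* ε)
FIRST(T) = { ')', 'g' }
FIRST(T) = { ')', 'g' }
ε ∉ FIRST(T), so FOLLOW(C) is not added.
PREDICT(C → T) = { ')', 'g' }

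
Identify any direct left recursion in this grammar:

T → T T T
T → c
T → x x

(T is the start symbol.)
Direct left recursion occurs when N → N α for some non-terminal N (the right-hand side begins with the left-hand side itself).

T → T T T: LEFT RECURSIVE (starts with T)
T → c: starts with c
T → x x: starts with x

The grammar has direct left recursion on: T.

Answer: Yes, T is left-recursive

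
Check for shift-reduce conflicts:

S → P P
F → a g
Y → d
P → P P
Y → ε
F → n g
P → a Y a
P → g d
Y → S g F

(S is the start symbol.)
Augment with S' → S and build the canonical LR(0) collection (I0 = CLOSURE({[S' → . S]}), then GOTO on every symbol after a dot until no new states appear). It has 18 states:
  I0: { [P → . P P], [P → . a Y a], [P → . g d], [S → . P P], [S' → . S] }  — shift
  I1: { [P → . P P], [P → . a Y a], [P → . g d], [P → P . P], [S → P . P] }  — shift
  I2: { [S' → S .] }  — accept
  I3: { [P → . P P], [P → . a Y a], [P → . g d], [P → a . Y a], [S → . P P], [Y → . S g F], [Y → . d], [Y → .] }  — shift, reduce
  I4: { [P → g . d] }  — shift
  I5: { [P → g d .] }  — reduce
  I6: { [Y → S . g F] }  — shift
  I7: { [P → a Y . a] }  — shift
  I8: { [Y → d .] }  — reduce
  I9: { [P → a Y a .] }  — reduce
  I10: { [F → . a g], [F → . n g], [Y → S g . F] }  — shift
  I11: { [Y → S g F .] }  — reduce
  I12: { [F → a . g] }  — shift
  I13: { [F → n . g] }  — shift
  I14: { [F → n g .] }  — reduce
  I15: { [F → a g .] }  — reduce
  I16: { [P → . P P], [P → . a Y a], [P → . g d], [P → P . P], [P → P P .], [S → P P .] }  — shift, 2 reduces
  I17: { [P → . P P], [P → . a Y a], [P → . g d], [P → P . P], [P → P P .] }  — shift, reduce

I3 contains reduce item [Y → .] and shift items [P → . a Y a], [P → . g d], [Y → . d] — shift-reduce conflict.
I16 contains reduce items [P → P P .], [S → P P .] and shift items [P → . a Y a], [P → . g d] — shift-reduce conflict.
I17 contains reduce item [P → P P .] and shift items [P → . a Y a], [P → . g d] — shift-reduce conflict.

Answer: Yes — I3: [Y → .] vs [P → . a Y a]; I16: [P → P P .] vs [P → . a Y a]; I17: [P → P P .] vs [P → . a Y a]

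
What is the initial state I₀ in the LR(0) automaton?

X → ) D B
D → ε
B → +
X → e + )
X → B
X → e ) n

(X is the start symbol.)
First, augment the grammar with X' → X
I₀ = CLOSURE({ [X' → . X] }):
  [X' → . X] has the dot before X: add [X → . ) D B], [X → . e + )], [X → . B], [X → . e ) n]
  [X → . B] has the dot before B: add [B → . +]
No further items can be added.

I₀ = { [B → . +], [X → . ) D B], [X → . B], [X → . e ) n], [X → . e + )], [X' → . X] }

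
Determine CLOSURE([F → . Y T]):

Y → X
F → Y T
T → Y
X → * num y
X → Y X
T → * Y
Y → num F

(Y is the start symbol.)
{ [F → . Y T], [X → . * num y], [X → . Y X], [Y → . X], [Y → . num F] }

To compute CLOSURE, for each item [A → α.Bβ] where B is a non-terminal, add [B → .γ] for all productions B → γ; repeat for the newly added items until nothing changes.

Start with: [F → . Y T]
  [F → . Y T] has the dot before Y: add [Y → . X], [Y → . num F]
  [Y → . X] has the dot before X: add [X → . * num y], [X → . Y X]
No further items can be added.

CLOSURE = { [F → . Y T], [X → . * num y], [X → . Y X], [Y → . X], [Y → . num F] }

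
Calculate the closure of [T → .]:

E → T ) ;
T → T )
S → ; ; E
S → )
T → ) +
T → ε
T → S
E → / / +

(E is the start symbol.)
To compute CLOSURE, for each item [A → α.Bβ] where B is a non-terminal, add [B → .γ] for all productions B → γ; repeat for the newly added items until nothing changes.

Start with: [T → .]
The dot is at the end, so nothing is added.

CLOSURE = { [T → .] }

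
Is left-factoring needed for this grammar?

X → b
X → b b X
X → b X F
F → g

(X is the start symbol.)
Left-factoring is needed when two productions for the same non-terminal
share a common prefix on the right-hand side.

Productions for X:
  X → b
  X → b b X
  X → b X F

Found common prefix 'b' in productions for X

Answer: Yes, X has productions with common prefix 'b'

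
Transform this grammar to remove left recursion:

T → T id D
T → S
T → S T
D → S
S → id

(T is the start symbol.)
T is directly left-recursive. The standard transformation for
  A → A α₁ | ... | A α_m | β₁ | ... | β_n
is
  A  → β₁ A' | ... | β_n A'
  A' → α₁ A' | ... | α_m A' | ε

T → S becomes T → S T'
T → S T becomes T → S T T'
T → T id D becomes T' → id D T'
Add T' → ε

Productions for other non-terminals are unchanged:
  D → S
  S → id

Resulting grammar:
T → S T'
T → S T T'
T' → id D T'
T' → ε
D → S
S → id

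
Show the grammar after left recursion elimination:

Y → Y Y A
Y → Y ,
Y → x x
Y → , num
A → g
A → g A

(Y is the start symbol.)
Y → x x Y'
Y → , num Y'
Y' → Y A Y'
Y' → , Y'
Y' → ε
A → g
A → g A

Y is directly left-recursive. The standard transformation for
  A → A α₁ | ... | A α_m | β₁ | ... | β_n
is
  A  → β₁ A' | ... | β_n A'
  A' → α₁ A' | ... | α_m A' | ε

Y → x x becomes Y → x x Y'
Y → , num becomes Y → , num Y'
Y → Y Y A becomes Y' → Y A Y'
Y → Y , becomes Y' → , Y'
Add Y' → ε

Productions for other non-terminals are unchanged:
  A → g
  A → g A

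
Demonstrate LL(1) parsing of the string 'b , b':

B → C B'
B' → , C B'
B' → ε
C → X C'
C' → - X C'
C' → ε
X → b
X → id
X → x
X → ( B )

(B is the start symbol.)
LL(1) parsing maintains a stack (initially the start symbol over $) and the input. At each step: if the stack top is a terminal, match it against the current input token; if it is a non-terminal N, replace it with the RHS of M[N, lookahead] (the unique production whose predict set contains the lookahead).

Stack is shown with the top on the left.

Stack      Input    Action
--------------------------
B $        b , b $  output B → C B'
C B' $     b , b $  output C → X C'
X C' B' $  b , b $  output X → b
b C' B' $  b , b $  match 'b'
C' B' $    , b $    output C' → ε
B' $       , b $    output B' → , C B'
, C B' $   , b $    match ','
C B' $     b $      output C → X C'
X C' B' $  b $      output X → b
b C' B' $  b $      match 'b'
C' B' $    $        output C' → ε
B' $       $        output B' → ε
$          $        accept

The string is accepted.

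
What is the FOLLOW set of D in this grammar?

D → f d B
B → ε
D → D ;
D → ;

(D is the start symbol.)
D is the start symbol, so $ ∈ FOLLOW(D).
In D → D ;: D is followed by ';', add FIRST(';') \ {ε} = { ';' }

Taking the union: FOLLOW(D) = { $, ';' }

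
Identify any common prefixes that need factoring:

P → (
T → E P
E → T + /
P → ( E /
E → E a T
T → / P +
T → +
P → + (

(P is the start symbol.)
Yes, P has productions with common prefix '('

Left-factoring is needed when two productions for the same non-terminal
share a common prefix on the right-hand side.

Productions for P:
  P → (
  P → ( E /
  P → + (
Productions for T:
  T → E P
  T → / P +
  T → +
Productions for E:
  E → T + /
  E → E a T

Found common prefix '(' in productions for P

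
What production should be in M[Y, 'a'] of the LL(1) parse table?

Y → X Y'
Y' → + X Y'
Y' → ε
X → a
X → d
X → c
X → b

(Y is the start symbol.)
Y → X Y'

To find M[Y, 'a'], we find productions for Y where 'a' is in the predict set (PREDICT(N → α) = (FIRST(α) \ {ε}) ∪ (FOLLOW(N) if α ⇒* ε)).

Relevant sets:
  FIRST(X) = { 'a', 'b', 'c', 'd' }

Y → X Y': PREDICT = { 'a', 'b', 'c', 'd' }
  'a' is in predict set, so this production goes in M[Y, 'a']

M[Y, 'a'] = Y → X Y'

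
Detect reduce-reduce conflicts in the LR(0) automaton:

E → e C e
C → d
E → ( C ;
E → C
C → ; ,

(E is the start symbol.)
A reduce-reduce conflict occurs when an LR(0) state has two complete items [A → α .] and [B → β .] — both call for a reduction, and with no lookahead the parser cannot choose between them.

Augment with E' → E and build the canonical LR(0) collection (I0 = CLOSURE({[E' → . E]}), then GOTO on every symbol after a dot until no new states appear). It has 12 states:
  I0: { [C → . ; ,], [C → . d], [E → . ( C ;], [E → . C], [E → . e C e], [E' → . E] }  — shift
  I1: { [C → . ; ,], [C → . d], [E → ( . C ;] }  — shift
  I2: { [C → ; . ,] }  — shift
  I3: { [E → C .] }  — reduce
  I4: { [E' → E .] }  — accept
  I5: { [C → d .] }  — reduce
  I6: { [C → . ; ,], [C → . d], [E → e . C e] }  — shift
  I7: { [E → e C . e] }  — shift
  I8: { [E → e C e .] }  — reduce
  I9: { [C → ; , .] }  — reduce
  I10: { [E → ( C . ;] }  — shift
  I11: { [E → ( C ; .] }  — reduce

No state contains more than one complete item.

Answer: No reduce-reduce conflicts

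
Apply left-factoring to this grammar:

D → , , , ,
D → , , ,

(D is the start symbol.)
D → , , , D'
D' → ,
D' → ε

Left-factoring transforms A → αβ₁ | αβ₂ into A → αA' and A' → β₁ | β₂
(α is the longest common prefix among the alternatives). Repeat until
no nonterminal has two alternatives with a common prefix.

Round 1: D has alternatives sharing prefix ', , ,'. Introduce D': D → , , , D'
  Add: D' → ,
  Add: D' → ε

No remaining common prefixes — done.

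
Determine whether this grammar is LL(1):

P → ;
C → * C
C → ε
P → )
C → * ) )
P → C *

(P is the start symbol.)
No. Predict set conflict for C: { '*' }

Relevant sets:
  FIRST(C) = { '*', ε }
  FOLLOW(C) = { '*' }

For P:
  PREDICT(P → ';') = { ';' }
  PREDICT(P → ')') = { ')' }
  PREDICT(P → C '*') = { '*' }
For C:
  PREDICT(C → '*' C) = { '*' }
  PREDICT(C → ε) = { '*' }
  PREDICT(C → '*' ')' ')') = { '*' }

Conflict found: Predict set conflict for C: { '*' }
The grammar is NOT LL(1).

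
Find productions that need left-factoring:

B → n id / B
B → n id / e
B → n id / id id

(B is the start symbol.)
Left-factoring is needed when two productions for the same non-terminal
share a common prefix on the right-hand side.

Productions for B:
  B → n id / B
  B → n id / e
  B → n id / id id

Found common prefix 'n id /' in productions for B

Answer: Yes, B has productions with common prefix 'n id /'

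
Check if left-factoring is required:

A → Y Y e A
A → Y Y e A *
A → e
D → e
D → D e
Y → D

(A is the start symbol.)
Yes, A has productions with common prefix 'Y Y e A'

Left-factoring is needed when two productions for the same non-terminal
share a common prefix on the right-hand side.

Productions for A:
  A → Y Y e A
  A → Y Y e A *
  A → e
Productions for D:
  D → e
  D → D e

Found common prefix 'Y Y e A' in productions for A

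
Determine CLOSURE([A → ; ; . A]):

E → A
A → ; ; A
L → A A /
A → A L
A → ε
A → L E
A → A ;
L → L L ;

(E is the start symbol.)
{ [A → . ; ; A], [A → . A ;], [A → . A L], [A → . L E], [A → .], [A → ; ; . A], [L → . A A /], [L → . L L ;] }

Start with: [A → ; ; . A]
  [A → ; ; . A] has the dot before A: add [A → . ; ; A], [A → . A L], [A → .], [A → . L E], [A → . A ;]
  [A → . L E] has the dot before L: add [L → . A A /], [L → . L L ;]
No further items can be added.

CLOSURE = { [A → . ; ; A], [A → . A ;], [A → . A L], [A → . L E], [A → .], [A → ; ; . A], [L → . A A /], [L → . L L ;] }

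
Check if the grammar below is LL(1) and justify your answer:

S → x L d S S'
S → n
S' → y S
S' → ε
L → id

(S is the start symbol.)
No. Predict set conflict for S': { 'y' }

A grammar is LL(1) if for each non-terminal N with multiple productions, the predict sets of those productions are pairwise disjoint, where PREDICT(N → α) = (FIRST(α) \ {ε}) ∪ (FOLLOW(N) if α ⇒* ε).

Relevant sets:
  FOLLOW(S') = { $, 'y' }

For S:
  PREDICT(S → x L d S S') = { 'x' }
  PREDICT(S → n) = { 'n' }
For S':
  PREDICT(S' → y S) = { 'y' }
  PREDICT(S' → ε) = { $, 'y' }
L has a single production, so nothing to check there.

Conflict found: Predict set conflict for S': { 'y' }
The grammar is NOT LL(1).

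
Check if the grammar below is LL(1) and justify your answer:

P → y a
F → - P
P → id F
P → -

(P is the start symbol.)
Yes, the grammar is LL(1).

A grammar is LL(1) if for each non-terminal N with multiple productions, the predict sets of those productions are pairwise disjoint, where PREDICT(N → α) = (FIRST(α) \ {ε}) ∪ (FOLLOW(N) if α ⇒* ε).

For P:
  PREDICT(P → y a) = { 'y' }
  PREDICT(P → id F) = { 'id' }
  PREDICT(P → '-') = { '-' }
F has a single production, so nothing to check there.

All predict sets are disjoint. The grammar IS LL(1).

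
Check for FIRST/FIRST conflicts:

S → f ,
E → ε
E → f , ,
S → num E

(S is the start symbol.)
A FIRST/FIRST conflict occurs when two productions N → α and N → β for the same non-terminal have FIRST(α) ∩ FIRST(β) ≠ ∅ (with ε ∈ FIRST of a nullable right-hand side, so two nullable alternatives also conflict).

Productions for S:
  S → f ,: FIRST = { 'f' }
  S → num E: FIRST = { 'num' }
Productions for E:
  E → ε: FIRST = { ε }
  E → f , ,: FIRST = { 'f' }

All alternatives of each non-terminal have pairwise disjoint FIRST sets.

Answer: No FIRST/FIRST conflicts.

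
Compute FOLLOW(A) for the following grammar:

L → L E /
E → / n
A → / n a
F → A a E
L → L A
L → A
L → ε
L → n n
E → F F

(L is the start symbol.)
To compute FOLLOW(A), find every occurrence of A on a right-hand side N → α A β: add FIRST(β) \ {ε}, and if β is empty or nullable also add FOLLOW(N). Iterate to a fixed point.

In F → A a E: A is followed by a E, add FIRST(a E) \ {ε} = { 'a' }
In L → L A: A is at the end, add FOLLOW(L)
In L → A: A is at the end, add FOLLOW(L)

The FOLLOW sets referred to above (computed the same way, to a fixed point):
  FOLLOW(L) = { $, '/' }

Taking the union: FOLLOW(A) = { $, '/', 'a' }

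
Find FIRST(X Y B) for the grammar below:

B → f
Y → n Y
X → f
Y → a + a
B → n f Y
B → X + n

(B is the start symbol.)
{ 'f' }

FIRST sets of the non-terminals involved (from the grammar, by fixed-point iteration):
  FIRST(X) = { 'f' }

To compute FIRST(X Y B), process the symbols left to right:
Symbol X is a non-terminal. Add FIRST(X) \ {ε} = { 'f' }
X is not nullable (ε ∉ FIRST(X)), so stop here.
FIRST(X Y B) = { 'f' }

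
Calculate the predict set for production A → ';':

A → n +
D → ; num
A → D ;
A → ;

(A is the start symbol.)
{ ';' }

PREDICT(A → ';') = (FIRST(RHS) \ {ε}) ∪ (FOLLOW(A) if ε ∈ FIRST(RHS), i.e. RHS ⇒* ε)
FIRST(';') = { ';' }
ε ∉ FIRST(';'), so FOLLOW(A) is not added.
PREDICT(A → ';') = { ';' }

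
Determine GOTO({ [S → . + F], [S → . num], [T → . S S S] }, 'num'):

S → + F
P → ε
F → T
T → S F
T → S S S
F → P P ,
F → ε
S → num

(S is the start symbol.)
{ [S → num .] }

GOTO(I, 'num') = CLOSURE({ [A → αX.β] : [A → α.Xβ] ∈ I, X = 'num' })

Items with dot before 'num', with the dot advanced:
  [S → . num] → [S → num .]
Closure adds nothing (no advanced item has the dot before a non-terminal).

GOTO = { [S → num .] }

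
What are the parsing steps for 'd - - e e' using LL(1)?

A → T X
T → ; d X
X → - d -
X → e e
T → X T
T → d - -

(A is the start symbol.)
Stack is shown with the top on the left.

Stack      Input        Action
------------------------------
A $        d - - e e $  output A → T X
T X $      d - - e e $  output T → d - -
d - - X $  d - - e e $  match 'd'
- - X $    - - e e $    match '-'
- X $      - e e $      match '-'
X $        e e $        output X → e e
e e $      e e $        match 'e'
e $        e $          match 'e'
$          $            accept

The string is accepted.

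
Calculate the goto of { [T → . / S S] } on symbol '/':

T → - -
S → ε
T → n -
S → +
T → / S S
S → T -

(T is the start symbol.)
{ [S → . +], [S → . T -], [S → .], [T → . - -], [T → . / S S], [T → . n -], [T → / . S S] }

GOTO(I, '/') = CLOSURE({ [A → αX.β] : [A → α.Xβ] ∈ I, X = '/' })

Items with dot before '/', with the dot advanced:
  [T → . / S S] → [T → / . S S]
Closure of the advanced items:
  [T → / . S S] has the dot before S: add [S → .], [S → . +], [S → . T -]
  [S → . T -] has the dot before T: add [T → . - -], [T → . n -], [T → . / S S]

GOTO = { [S → . +], [S → . T -], [S → .], [T → . - -], [T → . / S S], [T → . n -], [T → / . S S] }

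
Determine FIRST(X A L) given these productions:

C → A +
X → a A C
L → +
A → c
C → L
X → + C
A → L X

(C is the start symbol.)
FIRST sets of the non-terminals involved (from the grammar, by fixed-point iteration):
  FIRST(X) = { '+', 'a' }

To compute FIRST(X A L), process the symbols left to right:
Symbol X is a non-terminal. Add FIRST(X) \ {ε} = { '+', 'a' }
X is not nullable (ε ∉ FIRST(X)), so stop here.
FIRST(X A L) = { '+', 'a' }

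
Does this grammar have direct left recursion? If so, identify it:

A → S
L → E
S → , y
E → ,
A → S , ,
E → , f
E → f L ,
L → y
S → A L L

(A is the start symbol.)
No direct left recursion

A → S: starts with S
L → E: starts with E
S → , y: starts with ','
E → ,: starts with ','
A → S , ,: starts with S
E → , f: starts with ','
E → f L ,: starts with f
L → y: starts with y
S → A L L: starts with A

No direct left recursion found.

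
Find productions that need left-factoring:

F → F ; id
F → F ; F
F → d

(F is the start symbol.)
Yes, F has productions with common prefix 'F ;'

Left-factoring is needed when two productions for the same non-terminal
share a common prefix on the right-hand side.

Productions for F:
  F → F ; id
  F → F ; F
  F → d

Found common prefix 'F ;' in productions for F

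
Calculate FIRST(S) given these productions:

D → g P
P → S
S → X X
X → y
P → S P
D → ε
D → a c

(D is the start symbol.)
To compute FIRST(S), examine every production with S on the left-hand side, reading each right-hand side left to right until a non-nullable symbol is reached.

FIRST sets of the other non-terminals involved (by the same procedure, iterated to a fixed point):
  FIRST(X) = { 'y' }

From S → X X:
  - X is a non-terminal: add FIRST(X) \ {ε} = { 'y' }
    X is not nullable, so stop

Collecting: FIRST(S) = { 'y' }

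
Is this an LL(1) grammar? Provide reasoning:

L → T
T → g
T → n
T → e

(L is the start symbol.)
Yes, the grammar is LL(1).

A grammar is LL(1) if for each non-terminal N with multiple productions, the predict sets of those productions are pairwise disjoint, where PREDICT(N → α) = (FIRST(α) \ {ε}) ∪ (FOLLOW(N) if α ⇒* ε).

For T:
  PREDICT(T → g) = { 'g' }
  PREDICT(T → n) = { 'n' }
  PREDICT(T → e) = { 'e' }
L has a single production, so nothing to check there.

All predict sets are disjoint. The grammar IS LL(1).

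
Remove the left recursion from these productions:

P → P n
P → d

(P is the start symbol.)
P → d P'
P' → n P'
P' → ε

P is directly left-recursive. The standard transformation for
  A → A α₁ | ... | A α_m | β₁ | ... | β_n
is
  A  → β₁ A' | ... | β_n A'
  A' → α₁ A' | ... | α_m A' | ε

P → d becomes P → d P'
P → P n becomes P' → n P'
Add P' → ε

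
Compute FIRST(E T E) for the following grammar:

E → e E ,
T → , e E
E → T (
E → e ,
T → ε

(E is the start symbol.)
FIRST sets of the non-terminals involved (from the grammar, by fixed-point iteration):
  FIRST(E) = { '(', ',', 'e' }

To compute FIRST(E T E), process the symbols left to right:
Symbol E is a non-terminal. Add FIRST(E) \ {ε} = { '(', ',', 'e' }
E is not nullable (ε ∉ FIRST(E)), so stop here.
FIRST(E T E) = { '(', ',', 'e' }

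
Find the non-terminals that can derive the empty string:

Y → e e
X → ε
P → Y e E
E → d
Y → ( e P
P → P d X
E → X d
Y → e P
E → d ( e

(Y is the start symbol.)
{ 'X' }

A non-terminal is nullable if it can derive ε (the empty string): either it has an ε-production, or it has a production whose right-hand side consists entirely of nullable non-terminals.

ε-productions: X → ε
So X is immediately nullable.
No further non-terminal can be added: every production for the remaining non-terminals contains a terminal or a non-nullable non-terminal.
Nullable = { 'X' }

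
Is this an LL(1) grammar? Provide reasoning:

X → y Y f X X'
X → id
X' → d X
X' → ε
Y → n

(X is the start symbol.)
No. Predict set conflict for X': { 'd' }

Relevant sets:
  FOLLOW(X') = { $, 'd' }

For X:
  PREDICT(X → y Y f X X') = { 'y' }
  PREDICT(X → id) = { 'id' }
For X':
  PREDICT(X' → d X) = { 'd' }
  PREDICT(X' → ε) = { $, 'd' }
Y has a single production, so nothing to check there.

Conflict found: Predict set conflict for X': { 'd' }
The grammar is NOT LL(1).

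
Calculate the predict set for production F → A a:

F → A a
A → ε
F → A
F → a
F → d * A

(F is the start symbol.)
PREDICT(F → A a) = (FIRST(RHS) \ {ε}) ∪ (FOLLOW(F) if ε ∈ FIRST(RHS), i.e. RHS ⇒* ε)
FIRST(A) = { ε }
FIRST(A a) = { 'a' }
ε ∉ FIRST(A a), so FOLLOW(F) is not added.
PREDICT(F → A a) = { 'a' }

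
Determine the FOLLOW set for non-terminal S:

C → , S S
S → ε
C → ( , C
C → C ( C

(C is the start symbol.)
In C → , S S: S is followed by S, add FIRST(S) \ {ε} = { }
  S is nullable, so also add FOLLOW(C)
In C → , S S: S is at the end, add FOLLOW(C)

The FOLLOW sets referred to above (computed the same way, to a fixed point):
  FOLLOW(C) = { $, '(' }

Taking the union: FOLLOW(S) = { $, '(' }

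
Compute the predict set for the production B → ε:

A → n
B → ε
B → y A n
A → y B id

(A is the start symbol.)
{ 'id' }

PREDICT(B → ε) = (FIRST(RHS) \ {ε}) ∪ (FOLLOW(B) if ε ∈ FIRST(RHS), i.e. RHS ⇒* ε)
The right-hand side is ε (FIRST(ε) = { ε }), so the predict set is FOLLOW(B) = { 'id' }
PREDICT(B → ε) = { 'id' }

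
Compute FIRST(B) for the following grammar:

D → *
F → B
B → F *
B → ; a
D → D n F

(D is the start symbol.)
{ ';' }

FIRST sets of the other non-terminals involved (by the same procedure, iterated to a fixed point):
  FIRST(F) = { ';' }

From B → F *:
  - F is a non-terminal: add FIRST(F) \ {ε} = { ';' }
    F is not nullable, so stop
From B → ; a:
  - ';' is a terminal: add ';' and stop

Collecting: FIRST(B) = { ';' }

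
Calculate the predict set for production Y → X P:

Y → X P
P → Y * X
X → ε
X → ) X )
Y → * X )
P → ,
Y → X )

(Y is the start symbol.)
PREDICT(Y → X P) = (FIRST(RHS) \ {ε}) ∪ (FOLLOW(Y) if ε ∈ FIRST(RHS), i.e. RHS ⇒* ε)
FIRST(X) = { ')', ε }
FIRST(P) = { ')', '*', ',' }
FIRST(X P) = { ')', '*', ',' }
ε ∉ FIRST(X P), so FOLLOW(Y) is not added.
PREDICT(Y → X P) = { ')', '*', ',' }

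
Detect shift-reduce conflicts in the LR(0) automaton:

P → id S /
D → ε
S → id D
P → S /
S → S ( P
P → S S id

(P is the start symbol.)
Augment with P' → P and build the canonical LR(0) collection (I0 = CLOSURE({[P' → . P]}), then GOTO on every symbol after a dot until no new states appear). It has 13 states:
  I0: { [P → . S /], [P → . S S id], [P → . id S /], [P' → . P], [S → . S ( P], [S → . id D] }  — shift
  I1: { [P' → P .] }  — accept
  I2: { [P → S . /], [P → S . S id], [S → . S ( P], [S → . id D], [S → S . ( P] }  — shift
  I3: { [D → .], [P → id . S /], [S → . S ( P], [S → . id D], [S → id . D] }  — shift, reduce
  I4: { [S → id D .] }  — reduce
  I5: { [P → id S . /], [S → S . ( P] }  — shift
  I6: { [D → .], [S → id . D] }  — reduce
  I7: { [P → . S /], [P → . S S id], [P → . id S /], [S → . S ( P], [S → . id D], [S → S ( . P] }  — shift
  I8: { [P → id S / .] }  — reduce
  I9: { [S → S ( P .] }  — reduce
  I10: { [P → S / .] }  — reduce
  I11: { [P → S S . id], [S → S . ( P] }  — shift
  I12: { [P → S S id .] }  — reduce

I3 contains reduce item [D → .] and shift item [S → . id D] — shift-reduce conflict.

Answer: Yes — I3: [D → .] vs [S → . id D]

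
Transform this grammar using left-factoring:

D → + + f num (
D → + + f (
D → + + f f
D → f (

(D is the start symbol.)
D → + + f D'
D' → num (
D' → (
D' → f
D → f (

Left-factoring transforms A → αβ₁ | αβ₂ into A → αA' and A' → β₁ | β₂
(α is the longest common prefix among the alternatives). Repeat until
no nonterminal has two alternatives with a common prefix.

Round 1: D has alternatives sharing prefix '+ + f'. Introduce D': D → + + f D'
  Add: D' → num (
  Add: D' → (
  Add: D' → f

No remaining common prefixes — done.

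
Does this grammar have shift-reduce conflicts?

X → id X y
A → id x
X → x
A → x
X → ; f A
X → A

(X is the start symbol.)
A shift-reduce conflict occurs when an LR(0) state has both:
  - a complete (reduce) item [A → α .] (dot at the end), and
  - a shift item [B → β . c γ] (dot before a terminal).

Augment with X' → X and build the canonical LR(0) collection (I0 = CLOSURE({[X' → . X]}), then GOTO on every symbol after a dot until no new states appear). It has 14 states:
  I0: { [A → . id x], [A → . x], [X → . ; f A], [X → . A], [X → . id X y], [X → . x], [X' → . X] }  — shift
  I1: { [X → ; . f A] }  — shift
  I2: { [X → A .] }  — reduce
  I3: { [X' → X .] }  — accept
  I4: { [A → . id x], [A → . x], [A → id . x], [X → . ; f A], [X → . A], [X → . id X y], [X → . x], [X → id . X y] }  — shift
  I5: { [A → x .], [X → x .] }  — 2 reduces
  I6: { [X → id X . y] }  — shift
  I7: { [A → id x .], [A → x .], [X → x .] }  — 3 reduces
  I8: { [X → id X y .] }  — reduce
  I9: { [A → . id x], [A → . x], [X → ; f . A] }  — shift
  I10: { [X → ; f A .] }  — reduce
  I11: { [A → id . x] }  — shift
  I12: { [A → x .] }  — reduce
  I13: { [A → id x .] }  — reduce

No state contains both a complete item and a shift item.

Answer: No shift-reduce conflicts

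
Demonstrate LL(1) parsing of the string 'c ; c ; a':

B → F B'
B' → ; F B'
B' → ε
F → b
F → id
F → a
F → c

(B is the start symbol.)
Stack is shown with the top on the left.

Stack     Input        Action
-----------------------------
B $       c ; c ; a $  output B → F B'
F B' $    c ; c ; a $  output F → c
c B' $    c ; c ; a $  match 'c'
B' $      ; c ; a $    output B' → ; F B'
; F B' $  ; c ; a $    match ';'
F B' $    c ; a $      output F → c
c B' $    c ; a $      match 'c'
B' $      ; a $        output B' → ; F B'
; F B' $  ; a $        match ';'
F B' $    a $          output F → a
a B' $    a $          match 'a'
B' $      $            output B' → ε
$         $            accept

The string is accepted.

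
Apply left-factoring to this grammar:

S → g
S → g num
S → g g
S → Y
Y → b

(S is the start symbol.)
S → g S'
S' → ε
S' → num
S' → g
S → Y
Y → b

Left-factoring transforms A → αβ₁ | αβ₂ into A → αA' and A' → β₁ | β₂
(α is the longest common prefix among the alternatives). Repeat until
no nonterminal has two alternatives with a common prefix.

Round 1: S has alternatives sharing prefix 'g'. Introduce S': S → g S'
  Add: S' → ε
  Add: S' → num
  Add: S' → g

No remaining common prefixes — done.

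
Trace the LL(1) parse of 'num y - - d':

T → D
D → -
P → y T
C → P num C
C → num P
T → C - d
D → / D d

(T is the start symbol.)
LL(1) parsing maintains a stack (initially the start symbol over $) and the input. At each step: if the stack top is a terminal, match it against the current input token; if it is a non-terminal N, replace it with the RHS of M[N, lookahead] (the unique production whose predict set contains the lookahead).

Stack is shown with the top on the left.

Stack        Input          Action
----------------------------------
T $          num y - - d $  output T → C - d
C - d $      num y - - d $  output C → num P
num P - d $  num y - - d $  match 'num'
P - d $      y - - d $      output P → y T
y T - d $    y - - d $      match 'y'
T - d $      - - d $        output T → D
D - d $      - - d $        output D → -
- - d $      - - d $        match '-'
- d $        - d $          match '-'
d $          d $            match 'd'
$            $              accept

The string is accepted.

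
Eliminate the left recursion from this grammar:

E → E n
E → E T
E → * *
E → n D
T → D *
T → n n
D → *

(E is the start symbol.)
E → * * E'
E → n D E'
E' → n E'
E' → T E'
E' → ε
T → D *
T → n n
D → *

E is directly left-recursive. The standard transformation for
  A → A α₁ | ... | A α_m | β₁ | ... | β_n
is
  A  → β₁ A' | ... | β_n A'
  A' → α₁ A' | ... | α_m A' | ε

E → * * becomes E → * * E'
E → n D becomes E → n D E'
E → E n becomes E' → n E'
E → E T becomes E' → T E'
Add E' → ε

Productions for other non-terminals are unchanged:
  T → D *
  T → n n
  D → *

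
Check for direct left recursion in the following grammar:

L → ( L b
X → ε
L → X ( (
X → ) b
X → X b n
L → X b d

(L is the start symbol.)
Yes, X is left-recursive

L → ( L b: starts with '('
X → ε: starts with ε
L → X ( (: starts with X
X → ) b: starts with ')'
X → X b n: LEFT RECURSIVE (starts with X)
L → X b d: starts with X

The grammar has direct left recursion on: X.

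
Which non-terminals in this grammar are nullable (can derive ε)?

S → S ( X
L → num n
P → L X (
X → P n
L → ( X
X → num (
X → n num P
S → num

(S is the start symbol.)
None

A non-terminal is nullable if it can derive ε (the empty string): either it has an ε-production, or it has a production whose right-hand side consists entirely of nullable non-terminals.

There are no ε-productions, so no non-terminal can derive ε.
No non-terminals are nullable.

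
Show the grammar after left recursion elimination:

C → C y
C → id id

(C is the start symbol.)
C → id id C'
C' → y C'
C' → ε

C is directly left-recursive. The standard transformation for
  A → A α₁ | ... | A α_m | β₁ | ... | β_n
is
  A  → β₁ A' | ... | β_n A'
  A' → α₁ A' | ... | α_m A' | ε

C → id id becomes C → id id C'
C → C y becomes C' → y C'
Add C' → ε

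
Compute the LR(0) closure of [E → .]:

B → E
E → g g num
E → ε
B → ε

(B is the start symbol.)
{ [E → .] }

To compute CLOSURE, for each item [A → α.Bβ] where B is a non-terminal, add [B → .γ] for all productions B → γ; repeat for the newly added items until nothing changes.

Start with: [E → .]
The dot is at the end, so nothing is added.

CLOSURE = { [E → .] }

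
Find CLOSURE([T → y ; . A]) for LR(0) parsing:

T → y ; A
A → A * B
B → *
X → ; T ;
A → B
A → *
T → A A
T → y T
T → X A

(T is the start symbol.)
{ [A → . *], [A → . A * B], [A → . B], [B → . *], [T → y ; . A] }

To compute CLOSURE, for each item [A → α.Bβ] where B is a non-terminal, add [B → .γ] for all productions B → γ; repeat for the newly added items until nothing changes.

Start with: [T → y ; . A]
  [T → y ; . A] has the dot before A: add [A → . A * B], [A → . B], [A → . *]
  [A → . B] has the dot before B: add [B → . *]
No further items can be added.

CLOSURE = { [A → . *], [A → . A * B], [A → . B], [B → . *], [T → y ; . A] }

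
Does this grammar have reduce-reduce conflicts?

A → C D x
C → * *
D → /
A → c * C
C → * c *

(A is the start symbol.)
A reduce-reduce conflict occurs when an LR(0) state has two complete items [A → α .] and [B → β .] — both call for a reduction, and with no lookahead the parser cannot choose between them.

Augment with A' → A and build the canonical LR(0) collection (I0 = CLOSURE({[A' → . A]}), then GOTO on every symbol after a dot until no new states appear). It has 13 states:
  I0: { [A → . C D x], [A → . c * C], [A' → . A], [C → . * *], [C → . * c *] }  — shift
  I1: { [C → * . *], [C → * . c *] }  — shift
  I2: { [A' → A .] }  — accept
  I3: { [A → C . D x], [D → . /] }  — shift
  I4: { [A → c . * C] }  — shift
  I5: { [A → c * . C], [C → . * *], [C → . * c *] }  — shift
  I6: { [A → c * C .] }  — reduce
  I7: { [D → / .] }  — reduce
  I8: { [A → C D . x] }  — shift
  I9: { [A → C D x .] }  — reduce
  I10: { [C → * * .] }  — reduce
  I11: { [C → * c . *] }  — shift
  I12: { [C → * c * .] }  — reduce

No state contains more than one complete item.

Answer: No reduce-reduce conflicts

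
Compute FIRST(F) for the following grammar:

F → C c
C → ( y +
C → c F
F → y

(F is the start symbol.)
{ '(', 'c', 'y' }

FIRST sets of the other non-terminals involved (by the same procedure, iterated to a fixed point):
  FIRST(C) = { '(', 'c' }

From F → C c:
  - C is a non-terminal: add FIRST(C) \ {ε} = { '(', 'c' }
    C is not nullable, so stop
From F → y:
  - y is a terminal: add 'y' and stop

Collecting: FIRST(F) = { '(', 'c', 'y' }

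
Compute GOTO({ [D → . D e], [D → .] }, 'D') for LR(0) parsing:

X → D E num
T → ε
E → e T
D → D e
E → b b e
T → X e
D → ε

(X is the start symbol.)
{ [D → D . e] }

GOTO(I, 'D') = CLOSURE({ [A → αX.β] : [A → α.Xβ] ∈ I, X = 'D' })

Items with dot before 'D', with the dot advanced:
  [D → . D e] → [D → D . e]
Closure adds nothing (no advanced item has the dot before a non-terminal).

GOTO = { [D → D . e] }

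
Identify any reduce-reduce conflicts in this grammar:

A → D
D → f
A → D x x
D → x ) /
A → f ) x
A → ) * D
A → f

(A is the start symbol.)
Yes — I4: [A → f .] vs [D → f .]

A reduce-reduce conflict occurs when an LR(0) state has two complete items [A → α .] and [B → β .] — both call for a reduction, and with no lookahead the parser cannot choose between them.

Augment with A' → A and build the canonical LR(0) collection (I0 = CLOSURE({[A' → . A]}), then GOTO on every symbol after a dot until no new states appear). It has 15 states:
  I0: { [A → . ) * D], [A → . D x x], [A → . D], [A → . f ) x], [A → . f], [A' → . A], [D → . f], [D → . x ) /] }  — shift
  I1: { [A → ) . * D] }  — shift
  I2: { [A' → A .] }  — accept
  I3: { [A → D . x x], [A → D .] }  — shift, reduce
  I4: { [A → f . ) x], [A → f .], [D → f .] }  — shift, 2 reduces
  I5: { [D → x . ) /] }  — shift
  I6: { [D → x ) . /] }  — shift
  I7: { [D → x ) / .] }  — reduce
  I8: { [A → f ) . x] }  — shift
  I9: { [A → f ) x .] }  — reduce
  I10: { [A → D x . x] }  — shift
  I11: { [A → D x x .] }  — reduce
  I12: { [A → ) * . D], [D → . f], [D → . x ) /] }  — shift
  I13: { [A → ) * D .] }  — reduce
  I14: { [D → f .] }  — reduce

I4 contains complete items [A → f .], [D → f .] — reduce-reduce conflict.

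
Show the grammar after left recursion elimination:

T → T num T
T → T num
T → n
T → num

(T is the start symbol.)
T is directly left-recursive. The standard transformation for
  A → A α₁ | ... | A α_m | β₁ | ... | β_n
is
  A  → β₁ A' | ... | β_n A'
  A' → α₁ A' | ... | α_m A' | ε

T → n becomes T → n T'
T → num becomes T → num T'
T → T num T becomes T' → num T T'
T → T num becomes T' → num T'
Add T' → ε

Resulting grammar:
T → n T'
T → num T'
T' → num T T'
T' → num T'
T' → ε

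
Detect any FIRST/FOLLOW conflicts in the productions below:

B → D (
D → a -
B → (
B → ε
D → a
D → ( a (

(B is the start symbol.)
A FIRST/FOLLOW conflict occurs when a non-terminal N has a nullable alternative N → β (β ⇒* ε) and another alternative N → α with FIRST(α) ∩ FOLLOW(N) ≠ ∅: on such a lookahead the parser cannot decide between expanding α and letting N vanish via β.

Nullable non-terminals: B.
FIRST sets used below: FIRST(D) = { '(', 'a' }

B: nullable alternative(s) B → ε; FOLLOW(B) = { $ }
  B → D (: FIRST \ {ε} = { '(', 'a' } — disjoint from FOLLOW(B)
  B → (: FIRST \ {ε} = { '(' } — disjoint from FOLLOW(B)
  B → ε: FIRST \ {ε} = { } — this is the only nullable alternative, skip

D has no nullable alternative, so no FIRST/FOLLOW check is needed there.

No FIRST/FOLLOW conflicts found.

Answer: No FIRST/FOLLOW conflicts.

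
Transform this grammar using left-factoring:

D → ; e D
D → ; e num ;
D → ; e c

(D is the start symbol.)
Left-factoring transforms A → αβ₁ | αβ₂ into A → αA' and A' → β₁ | β₂
(α is the longest common prefix among the alternatives). Repeat until
no nonterminal has two alternatives with a common prefix.

Round 1: D has alternatives sharing prefix '; e'. Introduce D': D → ; e D'
  Add: D' → D
  Add: D' → num ;
  Add: D' → c

No remaining common prefixes — done.

Resulting grammar:
D → ; e D'
D' → D
D' → num ;
D' → c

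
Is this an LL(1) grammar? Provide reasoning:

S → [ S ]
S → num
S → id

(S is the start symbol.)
Yes, the grammar is LL(1).

A grammar is LL(1) if for each non-terminal N with multiple productions, the predict sets of those productions are pairwise disjoint, where PREDICT(N → α) = (FIRST(α) \ {ε}) ∪ (FOLLOW(N) if α ⇒* ε).

For S:
  PREDICT(S → '[' S ']') = { '[' }
  PREDICT(S → num) = { 'num' }
  PREDICT(S → id) = { 'id' }

All predict sets are disjoint. The grammar IS LL(1).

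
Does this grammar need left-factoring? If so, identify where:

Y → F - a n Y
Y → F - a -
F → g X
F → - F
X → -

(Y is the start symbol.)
Left-factoring is needed when two productions for the same non-terminal
share a common prefix on the right-hand side.

Productions for Y:
  Y → F - a n Y
  Y → F - a -
Productions for F:
  F → g X
  F → - F

Found common prefix 'F - a' in productions for Y

Answer: Yes, Y has productions with common prefix 'F - a'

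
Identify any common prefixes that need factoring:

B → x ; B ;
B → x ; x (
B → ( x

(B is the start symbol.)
Yes, B has productions with common prefix 'x ;'

Left-factoring is needed when two productions for the same non-terminal
share a common prefix on the right-hand side.

Productions for B:
  B → x ; B ;
  B → x ; x (
  B → ( x

Found common prefix 'x ;' in productions for B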